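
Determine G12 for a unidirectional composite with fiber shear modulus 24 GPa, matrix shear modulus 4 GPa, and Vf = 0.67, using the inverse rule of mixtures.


1/G12 = Vf/Gf + (1-Vf)/Gm = 0.67/24 + 0.33/4
G12 = 9.06 GPa

9.06 GPa


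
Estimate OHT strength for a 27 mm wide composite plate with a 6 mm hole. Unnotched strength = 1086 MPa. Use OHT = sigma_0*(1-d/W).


OHT = sigma_0*(1-d/W) = 1086*(1-6/27) = 844.7 MPa

844.7 MPa


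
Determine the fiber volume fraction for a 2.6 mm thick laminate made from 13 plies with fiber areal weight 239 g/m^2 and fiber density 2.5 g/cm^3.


Vf = n * FAW / (rho_f * h * 1000) = 13 * 239 / (2.5 * 2.6 * 1000) = 0.478

0.478


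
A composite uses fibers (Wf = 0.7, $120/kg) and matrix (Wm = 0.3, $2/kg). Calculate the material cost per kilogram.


Cost = cost_f*Wf + cost_m*Wm = 120*0.7 + 2*0.3 = $84.6/kg

$84.6/kg


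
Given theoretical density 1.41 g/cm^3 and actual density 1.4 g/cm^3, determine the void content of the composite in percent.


Void% = (rho_theo - rho_actual)/rho_theo * 100 = (1.41 - 1.4)/1.41 * 100 = 0.71%

0.71%


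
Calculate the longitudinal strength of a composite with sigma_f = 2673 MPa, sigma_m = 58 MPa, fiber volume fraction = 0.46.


sigma_1 = sigma_f*Vf + sigma_m*(1-Vf) = 2673*0.46 + 58*0.54 = 1260.9 MPa

1260.9 MPa


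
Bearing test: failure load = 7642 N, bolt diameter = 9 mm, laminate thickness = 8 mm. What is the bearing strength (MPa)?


sigma_br = F/(d*h) = 7642/(9*8) = 106.1 MPa

106.1 MPa


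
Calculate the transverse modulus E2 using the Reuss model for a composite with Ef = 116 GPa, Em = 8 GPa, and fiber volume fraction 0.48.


1/E2 = Vf/Ef + (1-Vf)/Em = 0.48/116 + 0.52/8
E2 = 14.46 GPa

14.46 GPa


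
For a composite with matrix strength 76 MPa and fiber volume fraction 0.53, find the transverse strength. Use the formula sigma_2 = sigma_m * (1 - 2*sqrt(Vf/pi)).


factor = 1 - 2*sqrt(0.53/pi) = 0.1785
sigma_2 = 76 * 0.1785 = 13.57 MPa

13.57 MPa


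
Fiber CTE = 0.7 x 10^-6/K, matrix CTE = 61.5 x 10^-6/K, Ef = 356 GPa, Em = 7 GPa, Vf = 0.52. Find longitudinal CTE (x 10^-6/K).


E1 = Ef*Vf + Em*(1-Vf) = 188.48
alpha_1 = (alpha_f*Ef*Vf + alpha_m*Em*(1-Vf))/E1 = 1.78 x 10^-6/K

1.78 x 10^-6/K


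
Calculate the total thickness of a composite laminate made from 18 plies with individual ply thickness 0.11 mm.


h = n * t_ply = 18 * 0.11 = 1.98 mm

1.98 mm


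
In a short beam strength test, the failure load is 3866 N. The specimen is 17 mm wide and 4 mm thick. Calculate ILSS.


ILSS = 3F/(4bh) = 3*3866/(4*17*4) = 42.64 MPa

42.64 MPa


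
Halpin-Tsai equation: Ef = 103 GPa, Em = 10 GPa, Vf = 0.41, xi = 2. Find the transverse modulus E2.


eta = (Ef/Em - 1)/(Ef/Em + xi) = (10.3 - 1)/(10.3 + 2) = 0.7561
E2 = Em*(1+xi*eta*Vf)/(1-eta*Vf) = 23.48 GPa

23.48 GPa


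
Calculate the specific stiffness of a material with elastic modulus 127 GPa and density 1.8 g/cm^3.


Specific stiffness = E/rho = 127/1.8 = 70.6 GPa/(g/cm^3)

70.6 GPa/(g/cm^3)


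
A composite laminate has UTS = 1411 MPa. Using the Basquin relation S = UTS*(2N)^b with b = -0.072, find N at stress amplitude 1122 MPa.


N = 0.5 * (S/UTS)^(1/b) = 0.5 * (1122/1411)^(1/-0.072) = 12.0612 cycles

12.0612 cycles


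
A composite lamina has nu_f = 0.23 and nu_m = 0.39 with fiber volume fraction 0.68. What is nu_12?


nu_12 = nu_f*Vf + nu_m*(1-Vf) = 0.23*0.68 + 0.39*0.32 = 0.2812

0.2812


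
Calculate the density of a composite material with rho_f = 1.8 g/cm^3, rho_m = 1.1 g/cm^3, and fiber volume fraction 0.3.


rho_c = rho_f*Vf + rho_m*(1-Vf) = 1.8*0.3 + 1.1*0.7 = 1.31 g/cm^3

1.31 g/cm^3


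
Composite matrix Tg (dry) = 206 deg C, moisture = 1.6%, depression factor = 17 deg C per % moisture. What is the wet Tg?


Tg_wet = Tg_dry - k*moisture = 206 - 17*1.6 = 178.8 deg C

178.8 deg C


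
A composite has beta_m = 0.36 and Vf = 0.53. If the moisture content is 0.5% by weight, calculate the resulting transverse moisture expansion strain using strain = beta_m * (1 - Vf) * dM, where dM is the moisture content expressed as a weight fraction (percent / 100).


dM = 0.5/100 = 0.005
strain = beta_m * (1-Vf) * dM = 0.36 * 0.47 * 0.005 = 0.000846

0.000846


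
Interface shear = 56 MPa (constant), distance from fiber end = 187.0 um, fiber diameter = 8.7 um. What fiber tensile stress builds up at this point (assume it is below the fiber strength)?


Force balance: sigma_f * (pi*d^2/4) = tau * (pi*d) * x  ->  sigma_f = 4 * tau * x / d
sigma_f = 4 * 56 * 187.0 / 8.7 = 4814.7 MPa

4814.7 MPa


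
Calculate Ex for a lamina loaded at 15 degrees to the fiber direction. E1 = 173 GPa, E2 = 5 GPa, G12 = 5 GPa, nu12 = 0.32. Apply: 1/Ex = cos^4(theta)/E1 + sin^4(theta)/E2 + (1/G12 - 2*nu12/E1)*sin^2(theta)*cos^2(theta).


cos^4(15) = 0.870513, sin^4(15) = 0.004487, sin^2(15)*cos^2(15) = 0.0625
1/G12 - 2*nu12/E1 = 1/5 - 2*0.32/173 = 0.196301 GPa^-1
1/Ex = 0.870513/173 + 0.004487/5 + 0.196301*0.0625 = 0.0181981 GPa^-1
Ex = 54.95 GPa

54.95 GPa


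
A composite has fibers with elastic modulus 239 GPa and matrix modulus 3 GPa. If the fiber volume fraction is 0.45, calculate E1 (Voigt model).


E1 = Ef*Vf + Em*(1-Vf) = 239*0.45 + 3*0.55 = 109.2 GPa

109.2 GPa


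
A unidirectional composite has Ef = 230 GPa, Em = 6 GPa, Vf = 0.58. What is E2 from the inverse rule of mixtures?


1/E2 = Vf/Ef + (1-Vf)/Em = 0.58/230 + 0.42/6
E2 = 13.79 GPa

13.79 GPa


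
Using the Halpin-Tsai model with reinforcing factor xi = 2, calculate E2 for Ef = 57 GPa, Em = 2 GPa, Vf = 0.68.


eta = (Ef/Em - 1)/(Ef/Em + xi) = (28.5 - 1)/(28.5 + 2) = 0.9016
E2 = Em*(1+xi*eta*Vf)/(1-eta*Vf) = 11.51 GPa

11.51 GPa


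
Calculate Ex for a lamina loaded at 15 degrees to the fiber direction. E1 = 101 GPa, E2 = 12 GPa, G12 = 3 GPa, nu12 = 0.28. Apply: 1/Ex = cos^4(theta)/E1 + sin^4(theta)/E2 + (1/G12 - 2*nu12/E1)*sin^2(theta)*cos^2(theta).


cos^4(15) = 0.870513, sin^4(15) = 0.004487, sin^2(15)*cos^2(15) = 0.0625
1/G12 - 2*nu12/E1 = 1/3 - 2*0.28/101 = 0.327789 GPa^-1
1/Ex = 0.870513/101 + 0.004487/12 + 0.327789*0.0625 = 0.0294797 GPa^-1
Ex = 33.92 GPa

33.92 GPa


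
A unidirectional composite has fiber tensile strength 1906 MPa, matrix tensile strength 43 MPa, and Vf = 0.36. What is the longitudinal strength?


sigma_1 = sigma_f*Vf + sigma_m*(1-Vf) = 1906*0.36 + 43*0.64 = 713.7 MPa

713.7 MPa


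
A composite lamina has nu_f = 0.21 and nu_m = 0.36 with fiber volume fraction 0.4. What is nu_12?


nu_12 = nu_f*Vf + nu_m*(1-Vf) = 0.21*0.4 + 0.36*0.6 = 0.3

0.3


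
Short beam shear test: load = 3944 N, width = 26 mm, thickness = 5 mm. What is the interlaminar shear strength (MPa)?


ILSS = 3F/(4bh) = 3*3944/(4*26*5) = 22.75 MPa

22.75 MPa


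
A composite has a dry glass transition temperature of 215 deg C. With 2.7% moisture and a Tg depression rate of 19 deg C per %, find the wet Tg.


Tg_wet = Tg_dry - k*moisture = 215 - 19*2.7 = 163.7 deg C

163.7 deg C


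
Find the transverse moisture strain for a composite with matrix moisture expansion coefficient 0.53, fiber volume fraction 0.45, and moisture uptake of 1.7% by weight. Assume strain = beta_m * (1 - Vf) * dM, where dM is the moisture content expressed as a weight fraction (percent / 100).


dM = 1.7/100 = 0.017
strain = beta_m * (1-Vf) * dM = 0.53 * 0.55 * 0.017 = 0.0049555

0.0049555


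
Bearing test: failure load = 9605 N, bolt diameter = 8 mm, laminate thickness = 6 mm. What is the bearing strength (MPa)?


sigma_br = F/(d*h) = 9605/(8*6) = 200.1 MPa

200.1 MPa


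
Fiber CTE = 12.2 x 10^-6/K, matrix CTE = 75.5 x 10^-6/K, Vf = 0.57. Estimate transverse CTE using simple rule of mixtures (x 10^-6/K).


alpha_2 = alpha_f*Vf + alpha_m*(1-Vf) = 12.2*0.57 + 75.5*0.43 = 39.4 x 10^-6/K

39.4 x 10^-6/K


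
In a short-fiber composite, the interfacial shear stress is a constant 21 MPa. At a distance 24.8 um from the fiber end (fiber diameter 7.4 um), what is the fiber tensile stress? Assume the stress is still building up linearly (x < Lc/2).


Force balance: sigma_f * (pi*d^2/4) = tau * (pi*d) * x  ->  sigma_f = 4 * tau * x / d
sigma_f = 4 * 21 * 24.8 / 7.4 = 281.5 MPa

281.5 MPa


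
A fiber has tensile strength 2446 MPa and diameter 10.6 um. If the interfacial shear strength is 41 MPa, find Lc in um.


Lc = sigma_f * d / (2 * tau_i) = 2446 * 10.6 / (2 * 41) = 316.2 um

316.2 um


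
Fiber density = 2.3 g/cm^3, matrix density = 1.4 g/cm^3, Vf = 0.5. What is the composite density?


rho_c = rho_f*Vf + rho_m*(1-Vf) = 2.3*0.5 + 1.4*0.5 = 1.85 g/cm^3

1.85 g/cm^3


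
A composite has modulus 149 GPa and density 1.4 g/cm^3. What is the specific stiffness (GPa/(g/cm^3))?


Specific stiffness = E/rho = 149/1.4 = 106.4 GPa/(g/cm^3)

106.4 GPa/(g/cm^3)


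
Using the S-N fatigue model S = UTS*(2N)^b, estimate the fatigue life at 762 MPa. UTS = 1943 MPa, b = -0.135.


N = 0.5 * (S/UTS)^(1/b) = 0.5 * (762/1943)^(1/-0.135) = 513.1132 cycles

513.1132 cycles


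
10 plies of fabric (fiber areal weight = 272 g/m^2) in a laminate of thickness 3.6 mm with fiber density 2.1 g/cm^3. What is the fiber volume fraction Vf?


Vf = n * FAW / (rho_f * h * 1000) = 10 * 272 / (2.1 * 3.6 * 1000) = 0.3598

0.3598


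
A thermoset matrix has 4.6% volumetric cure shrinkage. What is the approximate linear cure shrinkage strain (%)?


Linear shrinkage ≈ vol_shrink/3 = 4.6/3 = 1.533%

1.533%


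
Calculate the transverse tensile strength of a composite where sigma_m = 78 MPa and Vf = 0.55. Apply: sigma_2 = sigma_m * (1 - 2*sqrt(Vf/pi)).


factor = 1 - 2*sqrt(0.55/pi) = 0.1632
sigma_2 = 78 * 0.1632 = 12.73 MPa

12.73 MPa


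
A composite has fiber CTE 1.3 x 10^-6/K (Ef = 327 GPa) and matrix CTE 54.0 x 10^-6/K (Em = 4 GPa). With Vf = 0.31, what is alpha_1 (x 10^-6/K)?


E1 = Ef*Vf + Em*(1-Vf) = 104.13
alpha_1 = (alpha_f*Ef*Vf + alpha_m*Em*(1-Vf))/E1 = 2.7 x 10^-6/K

2.7 x 10^-6/K


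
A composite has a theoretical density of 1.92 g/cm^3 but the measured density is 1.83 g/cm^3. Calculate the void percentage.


Void% = (rho_theo - rho_actual)/rho_theo * 100 = (1.92 - 1.83)/1.92 * 100 = 4.69%

4.69%


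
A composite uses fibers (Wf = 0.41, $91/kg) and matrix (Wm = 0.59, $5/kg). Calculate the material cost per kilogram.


Cost = cost_f*Wf + cost_m*Wm = 91*0.41 + 5*0.59 = $40.26/kg

$40.26/kg


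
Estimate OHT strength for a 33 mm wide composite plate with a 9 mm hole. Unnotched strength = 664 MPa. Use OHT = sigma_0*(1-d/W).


OHT = sigma_0*(1-d/W) = 664*(1-9/33) = 482.9 MPa

482.9 MPa


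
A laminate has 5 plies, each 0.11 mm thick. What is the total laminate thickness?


h = n * t_ply = 5 * 0.11 = 0.55 mm

0.55 mm


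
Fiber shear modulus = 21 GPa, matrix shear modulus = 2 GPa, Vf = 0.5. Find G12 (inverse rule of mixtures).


1/G12 = Vf/Gf + (1-Vf)/Gm = 0.5/21 + 0.5/2
G12 = 3.65 GPa

3.65 GPa


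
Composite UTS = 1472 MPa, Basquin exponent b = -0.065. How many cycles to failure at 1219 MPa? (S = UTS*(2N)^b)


N = 0.5 * (S/UTS)^(1/b) = 0.5 * (1219/1472)^(1/-0.065) = 9.0998 cycles

9.0998 cycles


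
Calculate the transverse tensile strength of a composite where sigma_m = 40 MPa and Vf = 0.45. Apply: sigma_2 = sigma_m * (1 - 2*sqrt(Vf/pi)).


factor = 1 - 2*sqrt(0.45/pi) = 0.2431
sigma_2 = 40 * 0.2431 = 9.72 MPa

9.72 MPa


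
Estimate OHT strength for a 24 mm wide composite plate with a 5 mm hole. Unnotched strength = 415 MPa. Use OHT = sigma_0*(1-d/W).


OHT = sigma_0*(1-d/W) = 415*(1-5/24) = 328.5 MPa

328.5 MPa


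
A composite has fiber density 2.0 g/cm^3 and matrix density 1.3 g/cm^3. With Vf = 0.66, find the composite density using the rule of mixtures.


rho_c = rho_f*Vf + rho_m*(1-Vf) = 2.0*0.66 + 1.3*0.34 = 1.762 g/cm^3

1.762 g/cm^3


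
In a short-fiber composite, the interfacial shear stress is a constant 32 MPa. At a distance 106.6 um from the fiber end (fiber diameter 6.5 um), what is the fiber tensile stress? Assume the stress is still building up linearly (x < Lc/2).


Force balance: sigma_f * (pi*d^2/4) = tau * (pi*d) * x  ->  sigma_f = 4 * tau * x / d
sigma_f = 4 * 32 * 106.6 / 6.5 = 2099.2 MPa

2099.2 MPa


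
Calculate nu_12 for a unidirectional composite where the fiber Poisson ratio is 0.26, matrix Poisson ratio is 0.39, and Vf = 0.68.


nu_12 = nu_f*Vf + nu_m*(1-Vf) = 0.26*0.68 + 0.39*0.32 = 0.3016

0.3016


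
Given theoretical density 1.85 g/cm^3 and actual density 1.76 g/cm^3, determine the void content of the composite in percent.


Void% = (rho_theo - rho_actual)/rho_theo * 100 = (1.85 - 1.76)/1.85 * 100 = 4.86%

4.86%


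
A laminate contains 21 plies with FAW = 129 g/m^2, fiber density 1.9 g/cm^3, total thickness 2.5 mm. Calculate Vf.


Vf = n * FAW / (rho_f * h * 1000) = 21 * 129 / (1.9 * 2.5 * 1000) = 0.5703

0.5703


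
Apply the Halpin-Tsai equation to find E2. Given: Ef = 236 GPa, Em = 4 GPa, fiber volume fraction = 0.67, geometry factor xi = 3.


eta = (Ef/Em - 1)/(Ef/Em + xi) = (59.0 - 1)/(59.0 + 3) = 0.9355
E2 = Em*(1+xi*eta*Vf)/(1-eta*Vf) = 30.87 GPa

30.87 GPa


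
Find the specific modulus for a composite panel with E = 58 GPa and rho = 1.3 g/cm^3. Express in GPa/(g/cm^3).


Specific stiffness = E/rho = 58/1.3 = 44.6 GPa/(g/cm^3)

44.6 GPa/(g/cm^3)


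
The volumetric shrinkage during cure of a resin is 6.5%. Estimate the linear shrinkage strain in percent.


Linear shrinkage ≈ vol_shrink/3 = 6.5/3 = 2.167%

2.167%


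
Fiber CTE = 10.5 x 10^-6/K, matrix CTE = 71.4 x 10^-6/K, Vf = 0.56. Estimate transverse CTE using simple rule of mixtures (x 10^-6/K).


alpha_2 = alpha_f*Vf + alpha_m*(1-Vf) = 10.5*0.56 + 71.4*0.44 = 37.3 x 10^-6/K

37.3 x 10^-6/K


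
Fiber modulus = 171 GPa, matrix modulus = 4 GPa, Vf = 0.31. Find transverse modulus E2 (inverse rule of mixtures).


1/E2 = Vf/Ef + (1-Vf)/Em = 0.31/171 + 0.69/4
E2 = 5.74 GPa

5.74 GPa


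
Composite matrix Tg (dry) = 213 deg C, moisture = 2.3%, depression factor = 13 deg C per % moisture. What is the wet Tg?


Tg_wet = Tg_dry - k*moisture = 213 - 13*2.3 = 183.1 deg C

183.1 deg C


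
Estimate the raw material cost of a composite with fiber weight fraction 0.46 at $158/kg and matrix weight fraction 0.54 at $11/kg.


Cost = cost_f*Wf + cost_m*Wm = 158*0.46 + 11*0.54 = $78.62/kg

$78.62/kg


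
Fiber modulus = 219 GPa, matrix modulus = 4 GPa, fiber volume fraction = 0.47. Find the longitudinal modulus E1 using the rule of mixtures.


E1 = Ef*Vf + Em*(1-Vf) = 219*0.47 + 4*0.53 = 105.05 GPa

105.05 GPa


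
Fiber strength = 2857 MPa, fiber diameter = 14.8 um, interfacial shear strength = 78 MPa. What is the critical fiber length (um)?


Lc = sigma_f * d / (2 * tau_i) = 2857 * 14.8 / (2 * 78) = 271.0 um

271.0 um


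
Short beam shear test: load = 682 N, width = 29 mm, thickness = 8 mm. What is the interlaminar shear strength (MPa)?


ILSS = 3F/(4bh) = 3*682/(4*29*8) = 2.2 MPa

2.2 MPa


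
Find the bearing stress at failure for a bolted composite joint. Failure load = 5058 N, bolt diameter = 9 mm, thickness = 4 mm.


sigma_br = F/(d*h) = 5058/(9*4) = 140.5 MPa

140.5 MPa


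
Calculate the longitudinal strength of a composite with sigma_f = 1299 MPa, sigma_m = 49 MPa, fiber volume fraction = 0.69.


sigma_1 = sigma_f*Vf + sigma_m*(1-Vf) = 1299*0.69 + 49*0.31 = 911.5 MPa

911.5 MPa


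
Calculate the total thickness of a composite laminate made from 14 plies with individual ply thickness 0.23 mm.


h = n * t_ply = 14 * 0.23 = 3.22 mm

3.22 mm


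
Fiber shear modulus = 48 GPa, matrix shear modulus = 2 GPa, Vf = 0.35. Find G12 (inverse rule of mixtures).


1/G12 = Vf/Gf + (1-Vf)/Gm = 0.35/48 + 0.65/2
G12 = 3.01 GPa

3.01 GPa


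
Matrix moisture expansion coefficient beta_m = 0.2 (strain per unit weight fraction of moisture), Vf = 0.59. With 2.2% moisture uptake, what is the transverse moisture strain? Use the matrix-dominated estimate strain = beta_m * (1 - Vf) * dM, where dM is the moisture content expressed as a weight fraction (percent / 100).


dM = 2.2/100 = 0.022
strain = beta_m * (1-Vf) * dM = 0.2 * 0.41 * 0.022 = 0.001804

0.001804


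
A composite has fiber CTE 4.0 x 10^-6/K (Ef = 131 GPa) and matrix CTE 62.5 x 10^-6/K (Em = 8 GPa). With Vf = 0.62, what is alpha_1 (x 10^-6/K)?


E1 = Ef*Vf + Em*(1-Vf) = 84.26
alpha_1 = (alpha_f*Ef*Vf + alpha_m*Em*(1-Vf))/E1 = 6.11 x 10^-6/K

6.11 x 10^-6/K


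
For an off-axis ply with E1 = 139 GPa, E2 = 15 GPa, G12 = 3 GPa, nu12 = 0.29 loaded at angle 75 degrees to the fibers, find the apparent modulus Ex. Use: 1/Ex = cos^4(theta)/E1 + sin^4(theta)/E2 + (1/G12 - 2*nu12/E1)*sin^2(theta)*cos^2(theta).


cos^4(75) = 0.004487, sin^4(75) = 0.870513, sin^2(75)*cos^2(75) = 0.0625
1/G12 - 2*nu12/E1 = 1/3 - 2*0.29/139 = 0.329161 GPa^-1
1/Ex = 0.004487/139 + 0.870513/15 + 0.329161*0.0625 = 0.078639 GPa^-1
Ex = 12.72 GPa

12.72 GPa


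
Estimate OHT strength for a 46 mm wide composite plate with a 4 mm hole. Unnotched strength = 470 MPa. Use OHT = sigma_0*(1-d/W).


OHT = sigma_0*(1-d/W) = 470*(1-4/46) = 429.1 MPa

429.1 MPa


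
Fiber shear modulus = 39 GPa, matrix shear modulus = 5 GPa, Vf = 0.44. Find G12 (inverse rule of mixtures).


1/G12 = Vf/Gf + (1-Vf)/Gm = 0.44/39 + 0.56/5
G12 = 8.11 GPa

8.11 GPa


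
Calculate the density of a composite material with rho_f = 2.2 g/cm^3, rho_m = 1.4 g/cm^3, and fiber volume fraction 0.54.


rho_c = rho_f*Vf + rho_m*(1-Vf) = 2.2*0.54 + 1.4*0.46 = 1.832 g/cm^3

1.832 g/cm^3


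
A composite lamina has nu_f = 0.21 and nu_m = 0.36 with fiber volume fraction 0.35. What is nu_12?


nu_12 = nu_f*Vf + nu_m*(1-Vf) = 0.21*0.35 + 0.36*0.65 = 0.3075

0.3075


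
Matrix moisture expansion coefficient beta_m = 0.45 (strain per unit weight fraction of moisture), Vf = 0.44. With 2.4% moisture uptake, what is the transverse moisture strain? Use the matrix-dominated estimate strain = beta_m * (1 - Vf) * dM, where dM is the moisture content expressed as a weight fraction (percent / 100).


dM = 2.4/100 = 0.024
strain = beta_m * (1-Vf) * dM = 0.45 * 0.56 * 0.024 = 0.006048

0.006048


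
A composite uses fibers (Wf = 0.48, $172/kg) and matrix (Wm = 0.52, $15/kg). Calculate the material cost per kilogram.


Cost = cost_f*Wf + cost_m*Wm = 172*0.48 + 15*0.52 = $90.36/kg

$90.36/kg


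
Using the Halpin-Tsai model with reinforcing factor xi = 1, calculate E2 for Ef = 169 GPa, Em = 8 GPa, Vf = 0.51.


eta = (Ef/Em - 1)/(Ef/Em + xi) = (21.125 - 1)/(21.125 + 1) = 0.9096
E2 = Em*(1+xi*eta*Vf)/(1-eta*Vf) = 21.85 GPa

21.85 GPa


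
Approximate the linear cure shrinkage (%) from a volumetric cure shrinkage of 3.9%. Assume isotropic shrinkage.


Linear shrinkage ≈ vol_shrink/3 = 3.9/3 = 1.3%

1.3%


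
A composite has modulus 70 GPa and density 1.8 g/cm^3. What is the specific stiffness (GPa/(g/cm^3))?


Specific stiffness = E/rho = 70/1.8 = 38.9 GPa/(g/cm^3)

38.9 GPa/(g/cm^3)


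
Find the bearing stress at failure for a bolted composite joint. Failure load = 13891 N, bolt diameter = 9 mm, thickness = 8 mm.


sigma_br = F/(d*h) = 13891/(9*8) = 192.9 MPa

192.9 MPa


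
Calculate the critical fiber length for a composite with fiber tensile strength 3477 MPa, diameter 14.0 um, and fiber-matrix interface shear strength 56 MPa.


Lc = sigma_f * d / (2 * tau_i) = 3477 * 14.0 / (2 * 56) = 434.6 um

434.6 um


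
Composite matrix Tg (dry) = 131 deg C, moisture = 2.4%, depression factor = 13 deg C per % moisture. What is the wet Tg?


Tg_wet = Tg_dry - k*moisture = 131 - 13*2.4 = 99.8 deg C

99.8 deg C


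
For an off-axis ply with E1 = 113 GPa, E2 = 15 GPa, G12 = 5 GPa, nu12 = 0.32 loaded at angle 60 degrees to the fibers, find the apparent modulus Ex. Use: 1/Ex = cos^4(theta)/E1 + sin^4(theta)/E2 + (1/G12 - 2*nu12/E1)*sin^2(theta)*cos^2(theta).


cos^4(60) = 0.0625, sin^4(60) = 0.5625, sin^2(60)*cos^2(60) = 0.1875
1/G12 - 2*nu12/E1 = 1/5 - 2*0.32/113 = 0.194336 GPa^-1
1/Ex = 0.0625/113 + 0.5625/15 + 0.194336*0.1875 = 0.0744912 GPa^-1
Ex = 13.42 GPa

13.42 GPa


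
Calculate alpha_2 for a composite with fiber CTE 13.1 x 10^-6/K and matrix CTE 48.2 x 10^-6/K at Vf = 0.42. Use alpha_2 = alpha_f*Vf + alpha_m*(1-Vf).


alpha_2 = alpha_f*Vf + alpha_m*(1-Vf) = 13.1*0.42 + 48.2*0.58 = 33.5 x 10^-6/K

33.5 x 10^-6/K


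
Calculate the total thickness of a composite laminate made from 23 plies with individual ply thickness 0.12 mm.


h = n * t_ply = 23 * 0.12 = 2.76 mm

2.76 mm


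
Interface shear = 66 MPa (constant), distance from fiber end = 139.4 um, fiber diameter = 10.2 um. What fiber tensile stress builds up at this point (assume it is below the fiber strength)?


Force balance: sigma_f * (pi*d^2/4) = tau * (pi*d) * x  ->  sigma_f = 4 * tau * x / d
sigma_f = 4 * 66 * 139.4 / 10.2 = 3608.0 MPa

3608.0 MPa


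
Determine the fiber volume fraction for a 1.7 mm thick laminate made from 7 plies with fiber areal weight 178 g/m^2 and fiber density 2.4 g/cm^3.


Vf = n * FAW / (rho_f * h * 1000) = 7 * 178 / (2.4 * 1.7 * 1000) = 0.3054

0.3054


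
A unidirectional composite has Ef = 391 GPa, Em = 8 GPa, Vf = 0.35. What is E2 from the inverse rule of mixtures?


1/E2 = Vf/Ef + (1-Vf)/Em = 0.35/391 + 0.65/8
E2 = 12.17 GPa

12.17 GPa


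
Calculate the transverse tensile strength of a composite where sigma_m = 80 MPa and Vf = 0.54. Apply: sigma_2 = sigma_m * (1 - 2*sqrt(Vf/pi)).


factor = 1 - 2*sqrt(0.54/pi) = 0.1708
sigma_2 = 80 * 0.1708 = 13.67 MPa

13.67 MPa


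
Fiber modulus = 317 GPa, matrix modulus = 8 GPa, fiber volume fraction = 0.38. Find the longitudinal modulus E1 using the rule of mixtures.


E1 = Ef*Vf + Em*(1-Vf) = 317*0.38 + 8*0.62 = 125.42 GPa

125.42 GPa


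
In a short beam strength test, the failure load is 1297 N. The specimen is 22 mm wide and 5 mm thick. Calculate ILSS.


ILSS = 3F/(4bh) = 3*1297/(4*22*5) = 8.84 MPa

8.84 MPa


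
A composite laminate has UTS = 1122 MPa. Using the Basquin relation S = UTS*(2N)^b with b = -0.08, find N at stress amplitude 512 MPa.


N = 0.5 * (S/UTS)^(1/b) = 0.5 * (512/1122)^(1/-0.08) = 9078.3350 cycles

9078.3350 cycles


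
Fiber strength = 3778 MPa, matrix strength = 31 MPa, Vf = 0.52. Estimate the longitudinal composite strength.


sigma_1 = sigma_f*Vf + sigma_m*(1-Vf) = 3778*0.52 + 31*0.48 = 1979.4 MPa

1979.4 MPa


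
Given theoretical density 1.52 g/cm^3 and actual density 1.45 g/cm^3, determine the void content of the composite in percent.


Void% = (rho_theo - rho_actual)/rho_theo * 100 = (1.52 - 1.45)/1.52 * 100 = 4.61%

4.61%


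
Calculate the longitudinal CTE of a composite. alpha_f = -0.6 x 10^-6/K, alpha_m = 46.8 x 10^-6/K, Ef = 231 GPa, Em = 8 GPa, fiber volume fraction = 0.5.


E1 = Ef*Vf + Em*(1-Vf) = 119.5
alpha_1 = (alpha_f*Ef*Vf + alpha_m*Em*(1-Vf))/E1 = 0.99 x 10^-6/K

0.99 x 10^-6/K


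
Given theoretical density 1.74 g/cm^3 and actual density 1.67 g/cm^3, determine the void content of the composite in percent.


Void% = (rho_theo - rho_actual)/rho_theo * 100 = (1.74 - 1.67)/1.74 * 100 = 4.02%

4.02%


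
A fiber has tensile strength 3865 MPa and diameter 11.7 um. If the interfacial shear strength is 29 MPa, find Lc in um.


Lc = sigma_f * d / (2 * tau_i) = 3865 * 11.7 / (2 * 29) = 779.7 um

779.7 um


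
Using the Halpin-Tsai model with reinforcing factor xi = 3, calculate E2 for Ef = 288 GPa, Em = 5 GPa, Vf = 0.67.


eta = (Ef/Em - 1)/(Ef/Em + xi) = (57.6 - 1)/(57.6 + 3) = 0.934
E2 = Em*(1+xi*eta*Vf)/(1-eta*Vf) = 38.44 GPa

38.44 GPa


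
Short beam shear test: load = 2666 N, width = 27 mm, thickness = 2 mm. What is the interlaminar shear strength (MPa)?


ILSS = 3F/(4bh) = 3*2666/(4*27*2) = 37.03 MPa

37.03 MPa


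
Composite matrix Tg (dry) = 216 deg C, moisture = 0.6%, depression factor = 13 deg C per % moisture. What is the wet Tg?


Tg_wet = Tg_dry - k*moisture = 216 - 13*0.6 = 208.2 deg C

208.2 deg C


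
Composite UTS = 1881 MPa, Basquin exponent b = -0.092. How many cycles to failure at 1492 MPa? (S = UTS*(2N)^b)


N = 0.5 * (S/UTS)^(1/b) = 0.5 * (1492/1881)^(1/-0.092) = 6.2039 cycles

6.2039 cycles


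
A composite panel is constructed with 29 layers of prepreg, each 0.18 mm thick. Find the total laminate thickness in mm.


h = n * t_ply = 29 * 0.18 = 5.22 mm

5.22 mm


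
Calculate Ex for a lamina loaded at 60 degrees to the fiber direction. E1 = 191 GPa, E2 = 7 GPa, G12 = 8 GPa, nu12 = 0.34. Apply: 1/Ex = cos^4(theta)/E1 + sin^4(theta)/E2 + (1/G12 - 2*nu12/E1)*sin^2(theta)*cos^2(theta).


cos^4(60) = 0.0625, sin^4(60) = 0.5625, sin^2(60)*cos^2(60) = 0.1875
1/G12 - 2*nu12/E1 = 1/8 - 2*0.34/191 = 0.12144 GPa^-1
1/Ex = 0.0625/191 + 0.5625/7 + 0.12144*0.1875 = 0.1034543 GPa^-1
Ex = 9.67 GPa

9.67 GPa


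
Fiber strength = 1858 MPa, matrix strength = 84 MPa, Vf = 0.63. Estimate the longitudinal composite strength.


sigma_1 = sigma_f*Vf + sigma_m*(1-Vf) = 1858*0.63 + 84*0.37 = 1201.6 MPa

1201.6 MPa


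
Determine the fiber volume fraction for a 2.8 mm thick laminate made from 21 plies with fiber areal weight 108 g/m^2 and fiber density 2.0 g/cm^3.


Vf = n * FAW / (rho_f * h * 1000) = 21 * 108 / (2.0 * 2.8 * 1000) = 0.405

0.405


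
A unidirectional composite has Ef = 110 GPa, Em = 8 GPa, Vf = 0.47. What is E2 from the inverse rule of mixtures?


1/E2 = Vf/Ef + (1-Vf)/Em = 0.47/110 + 0.53/8
E2 = 14.18 GPa

14.18 GPa


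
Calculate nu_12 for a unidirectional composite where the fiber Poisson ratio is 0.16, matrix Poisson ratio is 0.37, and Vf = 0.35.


nu_12 = nu_f*Vf + nu_m*(1-Vf) = 0.16*0.35 + 0.37*0.65 = 0.2965

0.2965


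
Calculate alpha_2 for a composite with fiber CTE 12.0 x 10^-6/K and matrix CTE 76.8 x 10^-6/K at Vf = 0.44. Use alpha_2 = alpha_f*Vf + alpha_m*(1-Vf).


alpha_2 = alpha_f*Vf + alpha_m*(1-Vf) = 12.0*0.44 + 76.8*0.56 = 48.3 x 10^-6/K

48.3 x 10^-6/K


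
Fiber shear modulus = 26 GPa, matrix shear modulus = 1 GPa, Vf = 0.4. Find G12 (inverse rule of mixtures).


1/G12 = Vf/Gf + (1-Vf)/Gm = 0.4/26 + 0.6/1
G12 = 1.63 GPa

1.63 GPa


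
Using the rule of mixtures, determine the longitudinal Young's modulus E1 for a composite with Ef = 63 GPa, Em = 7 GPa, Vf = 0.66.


E1 = Ef*Vf + Em*(1-Vf) = 63*0.66 + 7*0.34 = 43.96 GPa

43.96 GPa


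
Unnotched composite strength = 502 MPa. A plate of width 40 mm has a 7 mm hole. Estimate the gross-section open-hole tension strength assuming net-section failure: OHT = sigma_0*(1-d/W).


OHT = sigma_0*(1-d/W) = 502*(1-7/40) = 414.2 MPa

414.2 MPa


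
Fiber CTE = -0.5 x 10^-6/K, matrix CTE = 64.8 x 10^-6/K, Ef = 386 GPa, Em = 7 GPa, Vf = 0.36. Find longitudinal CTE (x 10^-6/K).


E1 = Ef*Vf + Em*(1-Vf) = 143.44
alpha_1 = (alpha_f*Ef*Vf + alpha_m*Em*(1-Vf))/E1 = 1.54 x 10^-6/K

1.54 x 10^-6/K


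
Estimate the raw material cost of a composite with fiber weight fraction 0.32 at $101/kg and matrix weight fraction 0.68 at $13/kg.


Cost = cost_f*Wf + cost_m*Wm = 101*0.32 + 13*0.68 = $41.16/kg

$41.16/kg


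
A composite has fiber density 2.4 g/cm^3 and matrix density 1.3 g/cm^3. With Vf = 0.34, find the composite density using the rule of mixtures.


rho_c = rho_f*Vf + rho_m*(1-Vf) = 2.4*0.34 + 1.3*0.66 = 1.674 g/cm^3

1.674 g/cm^3


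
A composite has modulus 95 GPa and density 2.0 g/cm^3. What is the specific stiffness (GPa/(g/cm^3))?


Specific stiffness = E/rho = 95/2.0 = 47.5 GPa/(g/cm^3)

47.5 GPa/(g/cm^3)


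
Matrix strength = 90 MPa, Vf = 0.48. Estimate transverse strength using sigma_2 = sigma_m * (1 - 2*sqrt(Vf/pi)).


factor = 1 - 2*sqrt(0.48/pi) = 0.2182
sigma_2 = 90 * 0.2182 = 19.64 MPa

19.64 MPa


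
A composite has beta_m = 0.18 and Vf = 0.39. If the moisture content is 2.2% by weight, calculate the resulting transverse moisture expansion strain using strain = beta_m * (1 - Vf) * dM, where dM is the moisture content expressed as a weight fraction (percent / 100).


dM = 2.2/100 = 0.022
strain = beta_m * (1-Vf) * dM = 0.18 * 0.61 * 0.022 = 0.0024156

0.0024156


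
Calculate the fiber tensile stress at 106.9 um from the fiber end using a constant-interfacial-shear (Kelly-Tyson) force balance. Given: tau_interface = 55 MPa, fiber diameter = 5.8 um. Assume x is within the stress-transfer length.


Force balance: sigma_f * (pi*d^2/4) = tau * (pi*d) * x  ->  sigma_f = 4 * tau * x / d
sigma_f = 4 * 55 * 106.9 / 5.8 = 4054.8 MPa

4054.8 MPa


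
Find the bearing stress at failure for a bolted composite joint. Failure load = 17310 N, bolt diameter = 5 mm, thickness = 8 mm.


sigma_br = F/(d*h) = 17310/(5*8) = 432.8 MPa

432.8 MPa


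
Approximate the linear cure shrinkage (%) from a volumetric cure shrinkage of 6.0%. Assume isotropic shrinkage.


Linear shrinkage ≈ vol_shrink/3 = 6.0/3 = 2.0%

2.0%


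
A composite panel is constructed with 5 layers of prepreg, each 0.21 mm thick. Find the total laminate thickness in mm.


h = n * t_ply = 5 * 0.21 = 1.05 mm

1.05 mm


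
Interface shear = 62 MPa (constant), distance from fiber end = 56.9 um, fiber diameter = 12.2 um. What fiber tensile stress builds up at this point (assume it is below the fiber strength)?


Force balance: sigma_f * (pi*d^2/4) = tau * (pi*d) * x  ->  sigma_f = 4 * tau * x / d
sigma_f = 4 * 62 * 56.9 / 12.2 = 1156.7 MPa

1156.7 MPa


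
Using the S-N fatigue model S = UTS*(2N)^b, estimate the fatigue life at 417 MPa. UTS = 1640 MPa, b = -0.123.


N = 0.5 * (S/UTS)^(1/b) = 0.5 * (417/1640)^(1/-0.123) = 34197.3704 cycles

34197.3704 cycles


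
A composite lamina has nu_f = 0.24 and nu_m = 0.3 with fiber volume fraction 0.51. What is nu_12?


nu_12 = nu_f*Vf + nu_m*(1-Vf) = 0.24*0.51 + 0.3*0.49 = 0.2694

0.2694


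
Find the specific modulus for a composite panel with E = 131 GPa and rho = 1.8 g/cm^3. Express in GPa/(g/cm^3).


Specific stiffness = E/rho = 131/1.8 = 72.8 GPa/(g/cm^3)

72.8 GPa/(g/cm^3)


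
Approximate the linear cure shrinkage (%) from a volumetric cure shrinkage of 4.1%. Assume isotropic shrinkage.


Linear shrinkage ≈ vol_shrink/3 = 4.1/3 = 1.367%

1.367%


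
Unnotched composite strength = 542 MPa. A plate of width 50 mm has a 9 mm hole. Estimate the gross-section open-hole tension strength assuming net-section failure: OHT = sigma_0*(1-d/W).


OHT = sigma_0*(1-d/W) = 542*(1-9/50) = 444.4 MPa

444.4 MPa


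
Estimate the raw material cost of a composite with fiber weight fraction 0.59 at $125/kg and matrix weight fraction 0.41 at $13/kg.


Cost = cost_f*Wf + cost_m*Wm = 125*0.59 + 13*0.41 = $79.08/kg

$79.08/kg


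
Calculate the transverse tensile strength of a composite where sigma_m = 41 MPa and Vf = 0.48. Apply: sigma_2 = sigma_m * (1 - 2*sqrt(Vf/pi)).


factor = 1 - 2*sqrt(0.48/pi) = 0.2182
sigma_2 = 41 * 0.2182 = 8.95 MPa

8.95 MPa


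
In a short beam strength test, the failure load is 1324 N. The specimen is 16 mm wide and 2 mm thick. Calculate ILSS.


ILSS = 3F/(4bh) = 3*1324/(4*16*2) = 31.03 MPa

31.03 MPa


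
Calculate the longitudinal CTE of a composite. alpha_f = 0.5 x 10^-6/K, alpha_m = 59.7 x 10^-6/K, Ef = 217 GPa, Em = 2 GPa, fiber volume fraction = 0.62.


E1 = Ef*Vf + Em*(1-Vf) = 135.3
alpha_1 = (alpha_f*Ef*Vf + alpha_m*Em*(1-Vf))/E1 = 0.83 x 10^-6/K

0.83 x 10^-6/K


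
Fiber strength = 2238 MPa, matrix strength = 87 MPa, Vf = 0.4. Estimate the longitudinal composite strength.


sigma_1 = sigma_f*Vf + sigma_m*(1-Vf) = 2238*0.4 + 87*0.6 = 947.4 MPa

947.4 MPa


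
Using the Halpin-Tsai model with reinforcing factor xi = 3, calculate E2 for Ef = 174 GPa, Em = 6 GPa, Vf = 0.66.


eta = (Ef/Em - 1)/(Ef/Em + xi) = (29.0 - 1)/(29.0 + 3) = 0.875
E2 = Em*(1+xi*eta*Vf)/(1-eta*Vf) = 38.8 GPa

38.8 GPa


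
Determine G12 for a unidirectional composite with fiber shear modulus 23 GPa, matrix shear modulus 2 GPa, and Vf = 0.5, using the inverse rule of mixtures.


1/G12 = Vf/Gf + (1-Vf)/Gm = 0.5/23 + 0.5/2
G12 = 3.68 GPa

3.68 GPa


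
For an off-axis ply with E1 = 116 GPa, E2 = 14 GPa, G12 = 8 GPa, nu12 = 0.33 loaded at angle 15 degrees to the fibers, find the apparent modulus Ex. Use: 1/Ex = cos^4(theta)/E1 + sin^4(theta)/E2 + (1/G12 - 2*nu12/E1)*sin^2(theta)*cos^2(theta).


cos^4(15) = 0.870513, sin^4(15) = 0.004487, sin^2(15)*cos^2(15) = 0.0625
1/G12 - 2*nu12/E1 = 1/8 - 2*0.33/116 = 0.11931 GPa^-1
1/Ex = 0.870513/116 + 0.004487/14 + 0.11931*0.0625 = 0.0152818 GPa^-1
Ex = 65.44 GPa

65.44 GPa


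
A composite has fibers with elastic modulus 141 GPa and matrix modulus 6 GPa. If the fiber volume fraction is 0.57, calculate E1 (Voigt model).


E1 = Ef*Vf + Em*(1-Vf) = 141*0.57 + 6*0.43 = 82.95 GPa

82.95 GPa


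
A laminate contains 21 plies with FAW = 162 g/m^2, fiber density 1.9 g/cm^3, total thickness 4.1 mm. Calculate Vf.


Vf = n * FAW / (rho_f * h * 1000) = 21 * 162 / (1.9 * 4.1 * 1000) = 0.4367

0.4367


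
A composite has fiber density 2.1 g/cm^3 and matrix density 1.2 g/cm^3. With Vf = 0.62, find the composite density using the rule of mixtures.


rho_c = rho_f*Vf + rho_m*(1-Vf) = 2.1*0.62 + 1.2*0.38 = 1.758 g/cm^3

1.758 g/cm^3


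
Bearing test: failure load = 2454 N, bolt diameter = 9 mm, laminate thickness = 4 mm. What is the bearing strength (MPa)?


sigma_br = F/(d*h) = 2454/(9*4) = 68.2 MPa

68.2 MPa


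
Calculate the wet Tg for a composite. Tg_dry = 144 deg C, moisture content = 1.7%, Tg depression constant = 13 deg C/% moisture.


Tg_wet = Tg_dry - k*moisture = 144 - 13*1.7 = 121.9 deg C

121.9 deg C


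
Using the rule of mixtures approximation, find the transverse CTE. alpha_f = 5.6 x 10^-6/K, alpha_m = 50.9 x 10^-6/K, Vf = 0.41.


alpha_2 = alpha_f*Vf + alpha_m*(1-Vf) = 5.6*0.41 + 50.9*0.59 = 32.3 x 10^-6/K

32.3 x 10^-6/K


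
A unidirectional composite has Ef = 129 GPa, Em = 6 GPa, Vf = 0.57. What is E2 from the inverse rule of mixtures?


1/E2 = Vf/Ef + (1-Vf)/Em = 0.57/129 + 0.43/6
E2 = 13.14 GPa

13.14 GPa


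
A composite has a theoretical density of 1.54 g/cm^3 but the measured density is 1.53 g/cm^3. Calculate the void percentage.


Void% = (rho_theo - rho_actual)/rho_theo * 100 = (1.54 - 1.53)/1.54 * 100 = 0.65%

0.65%


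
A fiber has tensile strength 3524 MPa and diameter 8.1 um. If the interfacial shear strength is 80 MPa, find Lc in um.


Lc = sigma_f * d / (2 * tau_i) = 3524 * 8.1 / (2 * 80) = 178.4 um

178.4 um


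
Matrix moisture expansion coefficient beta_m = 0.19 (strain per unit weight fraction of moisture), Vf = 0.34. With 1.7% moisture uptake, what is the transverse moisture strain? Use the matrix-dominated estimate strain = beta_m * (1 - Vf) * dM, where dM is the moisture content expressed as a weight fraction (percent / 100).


dM = 1.7/100 = 0.017
strain = beta_m * (1-Vf) * dM = 0.19 * 0.66 * 0.017 = 0.0021318

0.0021318


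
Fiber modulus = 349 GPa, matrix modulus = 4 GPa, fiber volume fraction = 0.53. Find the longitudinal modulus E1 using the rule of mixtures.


E1 = Ef*Vf + Em*(1-Vf) = 349*0.53 + 4*0.47 = 186.85 GPa

186.85 GPa


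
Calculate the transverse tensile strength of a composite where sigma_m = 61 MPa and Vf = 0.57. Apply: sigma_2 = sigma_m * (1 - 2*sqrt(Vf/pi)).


factor = 1 - 2*sqrt(0.57/pi) = 0.1481
sigma_2 = 61 * 0.1481 = 9.03 MPa

9.03 MPa


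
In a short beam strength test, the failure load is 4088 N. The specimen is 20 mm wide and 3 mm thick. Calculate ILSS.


ILSS = 3F/(4bh) = 3*4088/(4*20*3) = 51.1 MPa

51.1 MPa


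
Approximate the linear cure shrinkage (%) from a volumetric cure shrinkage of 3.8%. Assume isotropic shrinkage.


Linear shrinkage ≈ vol_shrink/3 = 3.8/3 = 1.267%

1.267%


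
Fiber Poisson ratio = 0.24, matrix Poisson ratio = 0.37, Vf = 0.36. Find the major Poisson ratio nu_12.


nu_12 = nu_f*Vf + nu_m*(1-Vf) = 0.24*0.36 + 0.37*0.64 = 0.3232

0.3232


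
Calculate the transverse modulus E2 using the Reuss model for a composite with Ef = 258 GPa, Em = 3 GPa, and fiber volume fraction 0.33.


1/E2 = Vf/Ef + (1-Vf)/Em = 0.33/258 + 0.67/3
E2 = 4.45 GPa

4.45 GPa


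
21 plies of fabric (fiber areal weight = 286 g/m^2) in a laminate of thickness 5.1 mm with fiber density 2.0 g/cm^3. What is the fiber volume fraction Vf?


Vf = n * FAW / (rho_f * h * 1000) = 21 * 286 / (2.0 * 5.1 * 1000) = 0.5888

0.5888


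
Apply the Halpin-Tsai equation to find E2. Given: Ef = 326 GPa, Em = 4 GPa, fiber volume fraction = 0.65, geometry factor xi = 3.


eta = (Ef/Em - 1)/(Ef/Em + xi) = (81.5 - 1)/(81.5 + 3) = 0.9527
E2 = Em*(1+xi*eta*Vf)/(1-eta*Vf) = 30.02 GPa

30.02 GPa


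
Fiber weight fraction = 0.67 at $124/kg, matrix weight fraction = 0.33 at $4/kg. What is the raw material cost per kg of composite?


Cost = cost_f*Wf + cost_m*Wm = 124*0.67 + 4*0.33 = $84.4/kg

$84.4/kg


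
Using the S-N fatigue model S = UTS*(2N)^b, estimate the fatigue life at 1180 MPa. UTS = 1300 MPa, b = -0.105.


N = 0.5 * (S/UTS)^(1/b) = 0.5 * (1180/1300)^(1/-0.105) = 1.2576 cycles

1.2576 cycles


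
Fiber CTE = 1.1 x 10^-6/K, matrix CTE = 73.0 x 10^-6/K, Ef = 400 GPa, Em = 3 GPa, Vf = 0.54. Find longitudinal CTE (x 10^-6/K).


E1 = Ef*Vf + Em*(1-Vf) = 217.38
alpha_1 = (alpha_f*Ef*Vf + alpha_m*Em*(1-Vf))/E1 = 1.56 x 10^-6/K

1.56 x 10^-6/K


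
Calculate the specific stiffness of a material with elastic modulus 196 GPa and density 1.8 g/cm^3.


Specific stiffness = E/rho = 196/1.8 = 108.9 GPa/(g/cm^3)

108.9 GPa/(g/cm^3)


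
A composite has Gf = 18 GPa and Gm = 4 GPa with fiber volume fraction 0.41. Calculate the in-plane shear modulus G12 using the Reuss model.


1/G12 = Vf/Gf + (1-Vf)/Gm = 0.41/18 + 0.59/4
G12 = 5.87 GPa

5.87 GPa


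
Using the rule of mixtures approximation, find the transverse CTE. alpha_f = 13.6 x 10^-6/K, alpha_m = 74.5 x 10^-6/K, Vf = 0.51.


alpha_2 = alpha_f*Vf + alpha_m*(1-Vf) = 13.6*0.51 + 74.5*0.49 = 43.4 x 10^-6/K

43.4 x 10^-6/K


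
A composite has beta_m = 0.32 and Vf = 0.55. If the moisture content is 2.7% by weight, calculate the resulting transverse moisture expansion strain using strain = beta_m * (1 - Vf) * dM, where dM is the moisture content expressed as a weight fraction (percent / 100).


dM = 2.7/100 = 0.027
strain = beta_m * (1-Vf) * dM = 0.32 * 0.45 * 0.027 = 0.003888

0.003888


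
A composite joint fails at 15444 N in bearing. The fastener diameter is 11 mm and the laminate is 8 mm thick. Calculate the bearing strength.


sigma_br = F/(d*h) = 15444/(11*8) = 175.5 MPa

175.5 MPa


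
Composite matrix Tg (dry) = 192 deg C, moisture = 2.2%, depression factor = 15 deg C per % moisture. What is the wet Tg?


Tg_wet = Tg_dry - k*moisture = 192 - 15*2.2 = 159.0 deg C

159.0 deg C


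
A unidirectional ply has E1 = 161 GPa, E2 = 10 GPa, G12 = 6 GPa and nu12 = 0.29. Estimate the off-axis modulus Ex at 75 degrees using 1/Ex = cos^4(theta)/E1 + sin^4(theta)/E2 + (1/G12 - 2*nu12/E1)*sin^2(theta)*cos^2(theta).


cos^4(75) = 0.004487, sin^4(75) = 0.870513, sin^2(75)*cos^2(75) = 0.0625
1/G12 - 2*nu12/E1 = 1/6 - 2*0.29/161 = 0.163064 GPa^-1
1/Ex = 0.004487/161 + 0.870513/10 + 0.163064*0.0625 = 0.0972707 GPa^-1
Ex = 10.28 GPa

10.28 GPa


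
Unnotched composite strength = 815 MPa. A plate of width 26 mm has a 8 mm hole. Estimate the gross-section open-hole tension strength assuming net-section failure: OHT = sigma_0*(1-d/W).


OHT = sigma_0*(1-d/W) = 815*(1-8/26) = 564.2 MPa

564.2 MPa


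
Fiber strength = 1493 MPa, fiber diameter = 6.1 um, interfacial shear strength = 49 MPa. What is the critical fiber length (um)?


Lc = sigma_f * d / (2 * tau_i) = 1493 * 6.1 / (2 * 49) = 92.9 um

92.9 um


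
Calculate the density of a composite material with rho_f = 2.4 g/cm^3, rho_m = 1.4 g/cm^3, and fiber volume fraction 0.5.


rho_c = rho_f*Vf + rho_m*(1-Vf) = 2.4*0.5 + 1.4*0.5 = 1.9 g/cm^3

1.9 g/cm^3
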